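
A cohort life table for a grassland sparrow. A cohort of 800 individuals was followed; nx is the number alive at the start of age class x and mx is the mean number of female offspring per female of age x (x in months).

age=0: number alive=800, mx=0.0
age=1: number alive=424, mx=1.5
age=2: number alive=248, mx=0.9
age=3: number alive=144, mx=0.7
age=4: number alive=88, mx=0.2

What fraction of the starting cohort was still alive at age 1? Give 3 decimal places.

l_1 = n_1/n_0 = 424/800 = 0.53 → 0.530

0.530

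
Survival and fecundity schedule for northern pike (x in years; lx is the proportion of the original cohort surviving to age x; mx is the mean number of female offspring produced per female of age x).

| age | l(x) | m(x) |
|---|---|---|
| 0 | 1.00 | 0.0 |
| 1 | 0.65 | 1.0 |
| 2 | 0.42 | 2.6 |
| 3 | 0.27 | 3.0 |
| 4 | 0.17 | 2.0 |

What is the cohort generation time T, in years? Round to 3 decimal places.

lx·mx: 0, 0.65, 1.092, 0.81, 0.34 → R0 = 2.892
x·lx·mx: 0, 0.65, 2.184, 2.43, 1.36 → Σ = 6.624
T = 6.624 / 2.892 = 2.290456… → 2.290

2.290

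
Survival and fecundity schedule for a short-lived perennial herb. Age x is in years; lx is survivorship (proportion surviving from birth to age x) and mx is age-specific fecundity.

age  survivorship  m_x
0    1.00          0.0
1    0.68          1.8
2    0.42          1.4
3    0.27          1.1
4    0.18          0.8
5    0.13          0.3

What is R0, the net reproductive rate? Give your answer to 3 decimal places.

2.292

lx·mx by age: 0, 1.224, 0.588, 0.297, 0.144, 0.039
R0 = Σ lx·mx = 2.292 → 2.292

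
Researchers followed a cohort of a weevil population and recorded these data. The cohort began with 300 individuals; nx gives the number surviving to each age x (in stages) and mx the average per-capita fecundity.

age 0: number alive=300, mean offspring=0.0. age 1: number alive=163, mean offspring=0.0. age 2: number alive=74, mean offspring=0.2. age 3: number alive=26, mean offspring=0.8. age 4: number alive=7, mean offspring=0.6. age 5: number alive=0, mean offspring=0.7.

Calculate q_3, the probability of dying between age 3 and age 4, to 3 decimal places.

0.731

lx = nx/n0 = nx/300: 1, 0.54333…, 0.24667…, 0.08667…, 0.02333…, 0
q_3 = (l_3 − l_4) / l_3 = (0.086667… − 0.023333…) / 0.086667…
     = 0.063333… / 0.086667… = 0.730769… → 0.731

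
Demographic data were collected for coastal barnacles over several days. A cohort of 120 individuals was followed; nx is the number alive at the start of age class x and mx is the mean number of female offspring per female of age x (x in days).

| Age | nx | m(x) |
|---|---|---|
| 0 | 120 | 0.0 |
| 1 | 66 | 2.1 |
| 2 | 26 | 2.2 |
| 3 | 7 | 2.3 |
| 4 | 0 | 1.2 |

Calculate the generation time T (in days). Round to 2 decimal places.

1.42

lx = nx/n0 = nx/120: 1, 0.55, 0.21667…, 0.05833…, 0
lx·mx: 0, 1.155, 0.476667…, 0.134167…, 0 → R0 = 1.765833…
x·lx·mx: 0, 1.155, 0.953333…, 0.4025…, 0 → Σ = 2.510833…
T = 2.510833… / 1.765833… = 1.421897… → 1.42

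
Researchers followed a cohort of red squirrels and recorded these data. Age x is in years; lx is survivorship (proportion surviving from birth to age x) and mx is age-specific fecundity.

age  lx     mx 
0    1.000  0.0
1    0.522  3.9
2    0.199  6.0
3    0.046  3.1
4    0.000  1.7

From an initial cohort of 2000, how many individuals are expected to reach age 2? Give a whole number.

Expected survivors = N0 · l_2 = 2000 × 0.199 = 398 → 398

398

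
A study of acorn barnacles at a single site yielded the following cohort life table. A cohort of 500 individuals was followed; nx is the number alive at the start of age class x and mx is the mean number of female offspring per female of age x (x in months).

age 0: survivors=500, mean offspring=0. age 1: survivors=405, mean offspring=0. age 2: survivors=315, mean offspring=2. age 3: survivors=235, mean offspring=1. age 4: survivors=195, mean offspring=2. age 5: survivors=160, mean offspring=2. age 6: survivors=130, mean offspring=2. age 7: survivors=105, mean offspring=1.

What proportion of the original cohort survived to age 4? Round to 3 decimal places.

0.390

l_4 = n_4/n_0 = 195/500 = 0.39 → 0.390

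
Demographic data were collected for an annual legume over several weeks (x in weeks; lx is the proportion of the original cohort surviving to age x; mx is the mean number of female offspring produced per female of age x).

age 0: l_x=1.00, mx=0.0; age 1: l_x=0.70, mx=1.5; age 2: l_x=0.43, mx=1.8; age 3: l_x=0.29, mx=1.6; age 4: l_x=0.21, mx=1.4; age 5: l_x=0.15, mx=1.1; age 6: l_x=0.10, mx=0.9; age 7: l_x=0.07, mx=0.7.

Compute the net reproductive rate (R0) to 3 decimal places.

lx·mx by age: 0, 1.05, 0.774, 0.464, 0.294, 0.165, 0.09, 0.049
R0 = Σ lx·mx = 2.886 → 2.886

2.886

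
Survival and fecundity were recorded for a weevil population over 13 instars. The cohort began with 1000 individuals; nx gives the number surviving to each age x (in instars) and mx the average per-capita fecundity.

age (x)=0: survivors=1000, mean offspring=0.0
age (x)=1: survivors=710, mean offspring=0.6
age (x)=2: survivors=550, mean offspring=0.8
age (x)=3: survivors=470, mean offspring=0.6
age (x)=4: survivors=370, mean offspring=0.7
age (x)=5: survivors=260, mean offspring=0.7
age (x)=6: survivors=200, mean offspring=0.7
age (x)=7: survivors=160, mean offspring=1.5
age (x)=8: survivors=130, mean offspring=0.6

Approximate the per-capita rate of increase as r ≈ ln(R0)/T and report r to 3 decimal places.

lx = nx/n0 = nx/1000: 1, 0.71, 0.55, 0.47, 0.37, 0.26, 0.2, 0.16, 0.13
R0 = Σ lx·mx = 0 + 0.426 + 0.44 + 0.282 + 0.259 + 0.182 + 0.14 + 0.24 + 0.078 = 2.047
Σ x·lx·mx = 7.242; T = 7.242/2.047 = 3.53786…
r ≈ ln(R0)/T = ln(2.047)/3.53786… = 0.20249… → 0.202

0.202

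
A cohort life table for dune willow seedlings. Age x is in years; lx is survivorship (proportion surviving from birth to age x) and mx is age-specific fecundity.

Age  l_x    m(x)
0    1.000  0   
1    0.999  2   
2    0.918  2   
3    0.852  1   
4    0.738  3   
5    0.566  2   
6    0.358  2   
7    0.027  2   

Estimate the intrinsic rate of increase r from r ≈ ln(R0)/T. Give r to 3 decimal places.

R0 = Σ lx·mx = 0 + 1.998 + 1.836 + 0.852 + 2.214 + 1.132 + 0.716 + 0.054 = 8.802
Σ x·lx·mx = 27.416; T = 27.416/8.802 = 3.11475…
r ≈ ln(R0)/T = ln(8.802)/3.11475… = 0.69828… → 0.698

0.698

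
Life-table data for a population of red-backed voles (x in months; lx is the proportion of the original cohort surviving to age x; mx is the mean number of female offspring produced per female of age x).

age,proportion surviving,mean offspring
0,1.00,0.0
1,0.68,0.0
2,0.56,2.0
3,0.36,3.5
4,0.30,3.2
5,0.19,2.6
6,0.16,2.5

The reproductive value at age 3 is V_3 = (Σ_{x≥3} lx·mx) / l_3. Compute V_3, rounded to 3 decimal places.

lx·mx for x ≥ 3: 1.26, 0.96, 0.494, 0.4 → sum = 3.114
V_3 = 3.114 / l_3 = 3.114 / 0.36 = 8.65 → 8.650

8.650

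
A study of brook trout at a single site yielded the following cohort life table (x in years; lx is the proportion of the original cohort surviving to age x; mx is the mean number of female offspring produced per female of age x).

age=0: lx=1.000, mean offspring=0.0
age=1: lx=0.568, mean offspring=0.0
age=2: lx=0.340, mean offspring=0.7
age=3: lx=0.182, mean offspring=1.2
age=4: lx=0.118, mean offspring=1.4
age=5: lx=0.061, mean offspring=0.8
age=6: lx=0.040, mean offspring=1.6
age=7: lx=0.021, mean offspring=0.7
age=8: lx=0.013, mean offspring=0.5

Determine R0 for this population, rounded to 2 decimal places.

lx·mx by age: 0, 0, 0.238, 0.2184, 0.1652, 0.0488, 0.064, 0.0147, 0.0065
R0 = Σ lx·mx = 0.7556 → 0.76

0.76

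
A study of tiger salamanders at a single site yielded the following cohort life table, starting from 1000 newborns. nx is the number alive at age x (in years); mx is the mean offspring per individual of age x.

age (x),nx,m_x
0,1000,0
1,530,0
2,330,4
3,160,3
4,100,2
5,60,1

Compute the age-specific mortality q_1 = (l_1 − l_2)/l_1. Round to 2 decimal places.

lx = nx/n0 = nx/1000: 1, 0.53, 0.33, 0.16, 0.1, 0.06
q_1 = (l_1 − l_2) / l_1 = (0.53 − 0.33) / 0.53
     = 0.2 / 0.53 = 0.377358… → 0.38

0.38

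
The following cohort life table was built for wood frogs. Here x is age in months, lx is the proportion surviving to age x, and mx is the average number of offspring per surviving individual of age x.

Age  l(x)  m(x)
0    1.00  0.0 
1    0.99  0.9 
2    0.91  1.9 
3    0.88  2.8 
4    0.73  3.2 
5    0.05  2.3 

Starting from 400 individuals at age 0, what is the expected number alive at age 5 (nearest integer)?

Expected survivors = N0 · l_5 = 400 × 0.05 = 20 → 20

20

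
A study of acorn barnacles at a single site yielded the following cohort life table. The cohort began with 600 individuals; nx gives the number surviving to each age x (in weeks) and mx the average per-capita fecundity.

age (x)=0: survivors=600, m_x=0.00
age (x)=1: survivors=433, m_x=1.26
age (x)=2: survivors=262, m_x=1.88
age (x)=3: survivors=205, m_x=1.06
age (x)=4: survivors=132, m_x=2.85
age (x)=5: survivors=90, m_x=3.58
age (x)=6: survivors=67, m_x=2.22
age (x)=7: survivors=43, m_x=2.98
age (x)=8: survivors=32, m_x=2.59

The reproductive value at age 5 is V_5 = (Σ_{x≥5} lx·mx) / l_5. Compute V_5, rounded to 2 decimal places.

lx = nx/n0 = nx/600: 1, 0.72167…, 0.43667…, 0.34167…, 0.22, 0.15, 0.11167…, 0.07167…, 0.05333…
lx·mx for x ≥ 5: 0.537, 0.2479…, 0.213567…, 0.138133… → sum = 1.1366…
V_5 = 1.1366… / l_5 = 1.1366… / 0.15 = 7.577333… → 7.58

7.58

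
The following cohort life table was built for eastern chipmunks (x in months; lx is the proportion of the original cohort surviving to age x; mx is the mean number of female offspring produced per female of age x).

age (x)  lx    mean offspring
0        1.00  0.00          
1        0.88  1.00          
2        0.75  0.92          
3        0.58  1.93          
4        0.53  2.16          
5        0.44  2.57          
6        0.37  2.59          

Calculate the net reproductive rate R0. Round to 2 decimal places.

lx·mx by age: 0, 0.88, 0.69, 1.1194, 1.1448, 1.1308, 0.9583
R0 = Σ lx·mx = 5.9233 → 5.92

5.92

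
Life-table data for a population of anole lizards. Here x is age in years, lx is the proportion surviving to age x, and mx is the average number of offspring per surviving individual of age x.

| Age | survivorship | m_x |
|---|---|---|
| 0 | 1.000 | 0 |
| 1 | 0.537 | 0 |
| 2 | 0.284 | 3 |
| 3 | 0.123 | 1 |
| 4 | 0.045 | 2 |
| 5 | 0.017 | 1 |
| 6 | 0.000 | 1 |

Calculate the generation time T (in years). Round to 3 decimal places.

2.327

lx·mx: 0, 0, 0.852, 0.123, 0.09, 0.017, 0 → R0 = 1.082
x·lx·mx: 0, 0, 1.704, 0.369, 0.36, 0.085, 0 → Σ = 2.518
T = 2.518 / 1.082 = 2.327172… → 2.327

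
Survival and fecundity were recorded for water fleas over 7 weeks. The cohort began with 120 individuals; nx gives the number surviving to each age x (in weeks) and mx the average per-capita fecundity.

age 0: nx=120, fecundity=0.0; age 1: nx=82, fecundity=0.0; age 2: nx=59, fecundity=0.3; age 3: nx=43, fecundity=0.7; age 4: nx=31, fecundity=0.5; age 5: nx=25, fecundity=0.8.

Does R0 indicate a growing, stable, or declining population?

declining

lx = nx/n0 = nx/120: 1, 0.68333…, 0.49167…, 0.35833…, 0.25833…, 0.20833…
R0 = Σ lx·mx = 0 + 0 + 0.1475… + 0.250833… + 0.129167… + 0.166667… = 0.694167…
R0 < 1, so the population is declining.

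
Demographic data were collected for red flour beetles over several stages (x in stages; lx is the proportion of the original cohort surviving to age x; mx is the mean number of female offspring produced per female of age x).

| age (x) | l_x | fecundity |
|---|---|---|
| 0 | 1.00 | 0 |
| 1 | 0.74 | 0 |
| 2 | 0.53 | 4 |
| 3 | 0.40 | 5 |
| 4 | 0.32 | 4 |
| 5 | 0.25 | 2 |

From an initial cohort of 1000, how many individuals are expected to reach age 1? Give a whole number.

740

Expected survivors = N0 · l_1 = 1000 × 0.74 = 740 → 740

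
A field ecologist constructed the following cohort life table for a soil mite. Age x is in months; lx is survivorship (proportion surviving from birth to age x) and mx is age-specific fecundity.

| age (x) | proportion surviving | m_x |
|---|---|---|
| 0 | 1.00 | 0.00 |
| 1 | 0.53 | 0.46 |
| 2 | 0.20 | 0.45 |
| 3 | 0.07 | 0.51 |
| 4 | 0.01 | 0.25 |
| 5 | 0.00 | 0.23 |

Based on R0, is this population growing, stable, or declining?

R0 = Σ lx·mx = 0 + 0.2438 + 0.09 + 0.0357 + 0.0025 + 0 = 0.372
R0 < 1, so the population is declining.

declining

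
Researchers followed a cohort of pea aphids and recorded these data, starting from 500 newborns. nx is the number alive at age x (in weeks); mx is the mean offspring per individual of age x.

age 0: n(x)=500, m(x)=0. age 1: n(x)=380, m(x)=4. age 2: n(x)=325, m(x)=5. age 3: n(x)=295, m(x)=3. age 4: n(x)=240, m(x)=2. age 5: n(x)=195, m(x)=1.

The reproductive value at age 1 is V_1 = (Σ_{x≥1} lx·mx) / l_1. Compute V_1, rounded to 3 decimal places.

lx = nx/n0 = nx/500: 1, 0.76, 0.65, 0.59, 0.48, 0.39
lx·mx for x ≥ 1: 3.04, 3.25, 1.77, 0.96, 0.39 → sum = 9.41
V_1 = 9.41 / l_1 = 9.41 / 0.76 = 12.381579… → 12.382

12.382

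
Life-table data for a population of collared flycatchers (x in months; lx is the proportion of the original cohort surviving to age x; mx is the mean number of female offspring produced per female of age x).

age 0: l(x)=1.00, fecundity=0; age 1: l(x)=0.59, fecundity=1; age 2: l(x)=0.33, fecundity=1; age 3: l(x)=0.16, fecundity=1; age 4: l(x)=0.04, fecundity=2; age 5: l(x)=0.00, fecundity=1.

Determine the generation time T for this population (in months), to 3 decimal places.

lx·mx: 0, 0.59, 0.33, 0.16, 0.08, 0 → R0 = 1.16
x·lx·mx: 0, 0.59, 0.66, 0.48, 0.32, 0 → Σ = 2.05
T = 2.05 / 1.16 = 1.767241… → 1.767

1.767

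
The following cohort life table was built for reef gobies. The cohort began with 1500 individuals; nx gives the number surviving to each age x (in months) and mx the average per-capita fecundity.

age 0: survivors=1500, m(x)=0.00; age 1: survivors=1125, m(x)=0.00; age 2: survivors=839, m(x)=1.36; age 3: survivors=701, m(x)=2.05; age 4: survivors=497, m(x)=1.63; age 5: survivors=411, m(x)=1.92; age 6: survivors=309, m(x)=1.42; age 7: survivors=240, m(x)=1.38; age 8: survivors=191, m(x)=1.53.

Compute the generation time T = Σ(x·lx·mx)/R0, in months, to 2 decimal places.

lx = nx/n0 = nx/1500: 1, 0.75, 0.55933…, 0.46733…, 0.33133…, 0.274, 0.206, 0.16, 0.12733…
lx·mx: 0, 0, 0.760693…, 0.958033…, 0.540073…, 0.52608, 0.29252, 0.2208, 0.19482… → R0 = 3.49302…
x·lx·mx: 0, 0, 1.521387…, 2.8741…, 2.160293…, 2.6304, 1.75512, 1.5456, 1.55856… → Σ = 14.04546…
T = 14.04546… / 3.49302… = 4.021008… → 4.02

4.02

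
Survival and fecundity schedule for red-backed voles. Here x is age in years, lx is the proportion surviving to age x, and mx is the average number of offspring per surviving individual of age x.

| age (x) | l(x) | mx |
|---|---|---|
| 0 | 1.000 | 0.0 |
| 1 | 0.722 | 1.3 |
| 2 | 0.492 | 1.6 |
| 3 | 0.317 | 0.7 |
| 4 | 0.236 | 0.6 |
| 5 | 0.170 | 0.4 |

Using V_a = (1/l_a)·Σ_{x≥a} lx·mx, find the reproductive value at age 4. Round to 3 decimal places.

0.888

lx·mx for x ≥ 4: 0.1416, 0.068 → sum = 0.2096
V_4 = 0.2096 / l_4 = 0.2096 / 0.236 = 0.888136… → 0.888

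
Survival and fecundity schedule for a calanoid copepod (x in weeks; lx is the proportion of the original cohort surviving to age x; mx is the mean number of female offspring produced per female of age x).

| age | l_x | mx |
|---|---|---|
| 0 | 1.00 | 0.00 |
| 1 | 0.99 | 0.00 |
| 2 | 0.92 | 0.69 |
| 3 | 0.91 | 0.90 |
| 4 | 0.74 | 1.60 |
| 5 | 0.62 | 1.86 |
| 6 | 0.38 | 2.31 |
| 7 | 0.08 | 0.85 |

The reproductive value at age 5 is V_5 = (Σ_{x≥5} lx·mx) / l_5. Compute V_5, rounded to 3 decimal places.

3.385

lx·mx for x ≥ 5: 1.1532, 0.8778, 0.068 → sum = 2.099
V_5 = 2.099 / l_5 = 2.099 / 0.62 = 3.385484… → 3.385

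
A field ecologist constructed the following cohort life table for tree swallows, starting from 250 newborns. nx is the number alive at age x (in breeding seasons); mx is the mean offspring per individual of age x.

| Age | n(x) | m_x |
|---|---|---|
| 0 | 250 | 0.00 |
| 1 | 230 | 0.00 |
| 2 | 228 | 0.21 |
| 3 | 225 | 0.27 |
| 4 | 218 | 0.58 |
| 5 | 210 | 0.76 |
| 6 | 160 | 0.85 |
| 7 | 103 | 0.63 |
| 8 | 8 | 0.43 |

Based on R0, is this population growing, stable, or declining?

growing

lx = nx/n0 = nx/250: 1, 0.92, 0.912, 0.9, 0.872, 0.84, 0.64, 0.412, 0.032
R0 = Σ lx·mx = 0 + 0 + 0.19152 + 0.243 + 0.50576 + 0.6384 + 0.544 + 0.25956 + 0.01376 = 2.396
R0 > 1, so the population is growing.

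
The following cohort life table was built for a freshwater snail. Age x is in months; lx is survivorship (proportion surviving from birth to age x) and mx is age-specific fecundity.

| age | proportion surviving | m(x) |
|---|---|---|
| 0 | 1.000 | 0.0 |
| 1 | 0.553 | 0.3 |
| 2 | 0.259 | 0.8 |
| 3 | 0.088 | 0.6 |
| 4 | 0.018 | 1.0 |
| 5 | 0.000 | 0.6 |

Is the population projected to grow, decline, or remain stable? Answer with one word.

declining

R0 = Σ lx·mx = 0 + 0.1659 + 0.2072 + 0.0528 + 0.018 + 0 = 0.4439
R0 < 1, so the population is declining.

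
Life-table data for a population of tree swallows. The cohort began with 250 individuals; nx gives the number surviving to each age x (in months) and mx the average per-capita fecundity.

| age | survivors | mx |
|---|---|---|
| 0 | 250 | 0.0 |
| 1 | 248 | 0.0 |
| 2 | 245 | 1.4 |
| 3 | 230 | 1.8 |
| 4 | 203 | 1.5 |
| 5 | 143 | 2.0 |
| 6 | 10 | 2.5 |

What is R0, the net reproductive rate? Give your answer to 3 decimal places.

lx = nx/n0 = nx/250: 1, 0.992, 0.98, 0.92, 0.812, 0.572, 0.04
lx·mx by age: 0, 0, 1.372, 1.656, 1.218, 1.144, 0.1
R0 = Σ lx·mx = 5.49 → 5.490

5.490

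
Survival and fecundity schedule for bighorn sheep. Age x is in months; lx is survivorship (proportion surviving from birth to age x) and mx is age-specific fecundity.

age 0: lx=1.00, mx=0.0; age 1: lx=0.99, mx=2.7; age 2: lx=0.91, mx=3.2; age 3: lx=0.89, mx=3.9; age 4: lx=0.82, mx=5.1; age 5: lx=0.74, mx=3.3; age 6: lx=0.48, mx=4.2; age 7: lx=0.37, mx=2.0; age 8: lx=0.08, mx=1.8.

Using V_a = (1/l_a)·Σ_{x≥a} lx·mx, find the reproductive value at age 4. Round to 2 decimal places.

lx·mx for x ≥ 4: 4.182, 2.442, 2.016, 0.74, 0.144 → sum = 9.524
V_4 = 9.524 / l_4 = 9.524 / 0.82 = 11.614634… → 11.61

11.61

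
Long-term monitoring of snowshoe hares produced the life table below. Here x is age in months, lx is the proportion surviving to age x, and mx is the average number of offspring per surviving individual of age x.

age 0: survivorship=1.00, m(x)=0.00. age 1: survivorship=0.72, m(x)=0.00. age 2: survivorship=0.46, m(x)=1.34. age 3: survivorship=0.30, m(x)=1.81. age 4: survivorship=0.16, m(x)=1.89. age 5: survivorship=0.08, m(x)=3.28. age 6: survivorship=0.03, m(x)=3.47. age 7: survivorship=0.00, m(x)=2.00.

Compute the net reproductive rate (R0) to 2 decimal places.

1.83

lx·mx by age: 0, 0, 0.6164, 0.543, 0.3024, 0.2624, 0.1041, 0
R0 = Σ lx·mx = 1.8283 → 1.83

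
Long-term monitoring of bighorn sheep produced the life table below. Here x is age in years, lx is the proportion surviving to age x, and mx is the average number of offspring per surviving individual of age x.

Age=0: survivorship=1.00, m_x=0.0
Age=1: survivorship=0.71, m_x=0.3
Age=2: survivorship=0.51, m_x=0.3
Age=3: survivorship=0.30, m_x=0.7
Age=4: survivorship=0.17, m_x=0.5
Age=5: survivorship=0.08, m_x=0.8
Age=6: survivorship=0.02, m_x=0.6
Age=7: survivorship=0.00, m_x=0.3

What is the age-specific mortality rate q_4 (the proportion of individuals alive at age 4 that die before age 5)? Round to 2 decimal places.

0.53

q_4 = (l_4 − l_5) / l_4 = (0.17 − 0.08) / 0.17
     = 0.09 / 0.17 = 0.529412… → 0.53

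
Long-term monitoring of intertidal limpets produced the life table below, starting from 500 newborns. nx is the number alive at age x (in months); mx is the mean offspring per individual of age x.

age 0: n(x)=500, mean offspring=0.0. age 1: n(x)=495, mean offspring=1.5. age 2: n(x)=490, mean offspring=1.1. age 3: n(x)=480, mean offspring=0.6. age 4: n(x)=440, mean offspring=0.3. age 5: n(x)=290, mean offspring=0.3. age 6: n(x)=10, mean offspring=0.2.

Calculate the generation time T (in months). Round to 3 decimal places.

2.044

lx = nx/n0 = nx/500: 1, 0.99, 0.98, 0.96, 0.88, 0.58, 0.02
lx·mx: 0, 1.485, 1.078, 0.576, 0.264, 0.174, 0.004 → R0 = 3.581
x·lx·mx: 0, 1.485, 2.156, 1.728, 1.056, 0.87, 0.024 → Σ = 7.319
T = 7.319 / 3.581 = 2.043843… → 2.044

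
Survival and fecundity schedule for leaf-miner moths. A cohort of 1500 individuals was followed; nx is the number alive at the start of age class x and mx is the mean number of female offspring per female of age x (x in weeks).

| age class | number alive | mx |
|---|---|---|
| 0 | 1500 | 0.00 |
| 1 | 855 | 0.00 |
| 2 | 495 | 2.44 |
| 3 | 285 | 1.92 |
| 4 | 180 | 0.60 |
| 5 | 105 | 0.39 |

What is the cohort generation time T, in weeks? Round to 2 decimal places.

lx = nx/n0 = nx/1500: 1, 0.57, 0.33, 0.19, 0.12, 0.07
lx·mx: 0, 0, 0.8052, 0.3648, 0.072, 0.0273 → R0 = 1.2693
x·lx·mx: 0, 0, 1.6104, 1.0944, 0.288, 0.1365 → Σ = 3.1293
T = 3.1293 / 1.2693 = 2.465375… → 2.47

2.47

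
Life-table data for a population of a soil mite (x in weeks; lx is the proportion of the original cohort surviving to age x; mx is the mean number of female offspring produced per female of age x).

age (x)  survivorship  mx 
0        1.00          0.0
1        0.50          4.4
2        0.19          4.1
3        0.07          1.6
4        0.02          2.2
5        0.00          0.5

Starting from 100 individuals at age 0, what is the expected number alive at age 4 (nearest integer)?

2

Expected survivors = N0 · l_4 = 100 × 0.02 = 2 → 2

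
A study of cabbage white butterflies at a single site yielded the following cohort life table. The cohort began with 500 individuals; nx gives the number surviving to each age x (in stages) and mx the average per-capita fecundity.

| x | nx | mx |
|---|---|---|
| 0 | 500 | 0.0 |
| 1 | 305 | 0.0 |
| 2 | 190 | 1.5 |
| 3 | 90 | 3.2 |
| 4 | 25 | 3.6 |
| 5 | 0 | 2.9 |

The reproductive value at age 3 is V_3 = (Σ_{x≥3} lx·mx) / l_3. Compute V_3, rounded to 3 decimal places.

4.200

lx = nx/n0 = nx/500: 1, 0.61, 0.38, 0.18, 0.05, 0
lx·mx for x ≥ 3: 0.576, 0.18, 0 → sum = 0.756
V_3 = 0.756 / l_3 = 0.756 / 0.18 = 4.2 → 4.200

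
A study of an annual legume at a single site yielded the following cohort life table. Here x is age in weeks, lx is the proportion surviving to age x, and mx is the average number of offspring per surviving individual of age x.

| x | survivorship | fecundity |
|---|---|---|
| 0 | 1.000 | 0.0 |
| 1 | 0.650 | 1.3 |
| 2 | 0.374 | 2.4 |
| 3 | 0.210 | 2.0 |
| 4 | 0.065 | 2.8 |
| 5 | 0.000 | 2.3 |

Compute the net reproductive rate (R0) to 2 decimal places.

lx·mx by age: 0, 0.845, 0.8976, 0.42, 0.182, 0
R0 = Σ lx·mx = 2.3446 → 2.34

2.34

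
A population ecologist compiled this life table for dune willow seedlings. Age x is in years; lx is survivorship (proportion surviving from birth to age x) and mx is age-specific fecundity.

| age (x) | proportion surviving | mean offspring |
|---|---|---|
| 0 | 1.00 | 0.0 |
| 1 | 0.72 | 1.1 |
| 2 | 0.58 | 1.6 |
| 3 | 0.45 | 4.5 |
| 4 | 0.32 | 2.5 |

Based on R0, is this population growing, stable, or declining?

R0 = Σ lx·mx = 0 + 0.792 + 0.928 + 2.025 + 0.8 = 4.545
R0 > 1, so the population is growing.

growing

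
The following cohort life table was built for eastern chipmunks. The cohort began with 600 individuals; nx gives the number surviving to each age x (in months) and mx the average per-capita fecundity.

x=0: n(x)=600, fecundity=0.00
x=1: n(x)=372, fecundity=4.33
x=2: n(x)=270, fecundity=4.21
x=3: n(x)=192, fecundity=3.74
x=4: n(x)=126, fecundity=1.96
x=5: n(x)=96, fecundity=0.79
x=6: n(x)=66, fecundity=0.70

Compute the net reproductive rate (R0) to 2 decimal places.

6.39

lx = nx/n0 = nx/600: 1, 0.62, 0.45, 0.32, 0.21, 0.16, 0.11
lx·mx by age: 0, 2.6846, 1.8945, 1.1968, 0.4116, 0.1264, 0.077
R0 = Σ lx·mx = 6.3909 → 6.39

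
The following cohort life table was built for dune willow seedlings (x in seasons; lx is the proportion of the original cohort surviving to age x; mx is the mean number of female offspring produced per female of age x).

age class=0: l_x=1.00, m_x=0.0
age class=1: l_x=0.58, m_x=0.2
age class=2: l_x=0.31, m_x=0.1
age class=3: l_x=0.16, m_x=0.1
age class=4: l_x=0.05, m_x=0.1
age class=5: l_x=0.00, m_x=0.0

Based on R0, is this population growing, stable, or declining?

declining

R0 = Σ lx·mx = 0 + 0.116 + 0.031 + 0.016 + 0.005 + 0 = 0.168
R0 < 1, so the population is declining.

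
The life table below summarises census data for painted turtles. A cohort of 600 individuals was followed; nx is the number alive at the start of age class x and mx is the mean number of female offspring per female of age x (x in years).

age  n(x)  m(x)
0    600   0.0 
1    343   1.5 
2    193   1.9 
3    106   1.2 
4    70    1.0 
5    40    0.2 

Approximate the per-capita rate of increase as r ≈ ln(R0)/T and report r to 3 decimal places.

0.331

lx = nx/n0 = nx/600: 1, 0.57167…, 0.32167…, 0.17667…, 0.11667…, 0.06667…
R0 = Σ lx·mx = 0 + 0.8575… + 0.61117… + 0.212… + 0.11667… + 0.01333… = 1.810667…
Σ x·lx·mx = 3.249167…; T = 3.249167…/1.810667… = 1.79446…
r ≈ ln(R0)/T = ln(1.810667…)/1.79446… = 0.33085… → 0.331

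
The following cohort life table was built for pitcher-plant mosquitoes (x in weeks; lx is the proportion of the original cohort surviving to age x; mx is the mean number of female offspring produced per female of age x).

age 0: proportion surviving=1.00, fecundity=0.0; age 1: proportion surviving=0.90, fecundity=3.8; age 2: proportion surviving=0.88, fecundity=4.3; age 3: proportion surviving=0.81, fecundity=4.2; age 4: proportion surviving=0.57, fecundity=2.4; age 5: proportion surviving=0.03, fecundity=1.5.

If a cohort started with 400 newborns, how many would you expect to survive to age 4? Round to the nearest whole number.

Expected survivors = N0 · l_4 = 400 × 0.57 = 228 → 228

228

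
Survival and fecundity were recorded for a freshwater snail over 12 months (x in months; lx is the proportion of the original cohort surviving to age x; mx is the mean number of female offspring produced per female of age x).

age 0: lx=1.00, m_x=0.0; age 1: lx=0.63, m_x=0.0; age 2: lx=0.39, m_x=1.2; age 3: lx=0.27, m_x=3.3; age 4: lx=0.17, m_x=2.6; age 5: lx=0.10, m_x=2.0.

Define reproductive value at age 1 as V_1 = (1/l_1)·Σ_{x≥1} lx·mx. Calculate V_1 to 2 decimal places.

3.18

lx·mx for x ≥ 1: 0, 0.468, 0.891, 0.442, 0.2 → sum = 2.001
V_1 = 2.001 / l_1 = 2.001 / 0.63 = 3.17619… → 3.18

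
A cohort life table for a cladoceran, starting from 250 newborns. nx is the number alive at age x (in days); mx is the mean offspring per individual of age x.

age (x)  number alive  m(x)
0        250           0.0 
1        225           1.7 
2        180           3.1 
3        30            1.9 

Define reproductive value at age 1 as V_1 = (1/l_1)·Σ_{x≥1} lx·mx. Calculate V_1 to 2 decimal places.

4.43

lx = nx/n0 = nx/250: 1, 0.9, 0.72, 0.12
lx·mx for x ≥ 1: 1.53, 2.232, 0.228 → sum = 3.99
V_1 = 3.99 / l_1 = 3.99 / 0.9 = 4.433333… → 4.43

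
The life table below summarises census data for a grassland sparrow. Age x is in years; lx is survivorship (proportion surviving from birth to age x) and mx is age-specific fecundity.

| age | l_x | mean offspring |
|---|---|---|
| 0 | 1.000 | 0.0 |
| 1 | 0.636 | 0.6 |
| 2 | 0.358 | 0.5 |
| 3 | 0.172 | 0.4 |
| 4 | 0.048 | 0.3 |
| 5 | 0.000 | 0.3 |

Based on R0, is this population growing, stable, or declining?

R0 = Σ lx·mx = 0 + 0.3816 + 0.179 + 0.0688 + 0.0144 + 0 = 0.6438
R0 < 1, so the population is declining.

declining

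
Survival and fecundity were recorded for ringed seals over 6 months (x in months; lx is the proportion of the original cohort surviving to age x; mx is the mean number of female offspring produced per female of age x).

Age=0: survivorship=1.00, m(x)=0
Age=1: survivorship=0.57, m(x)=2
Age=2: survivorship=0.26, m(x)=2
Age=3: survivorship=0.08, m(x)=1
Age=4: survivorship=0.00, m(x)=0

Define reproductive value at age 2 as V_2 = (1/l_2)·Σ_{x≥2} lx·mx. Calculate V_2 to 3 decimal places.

lx·mx for x ≥ 2: 0.52, 0.08, 0 → sum = 0.6
V_2 = 0.6 / l_2 = 0.6 / 0.26 = 2.307692… → 2.308

2.308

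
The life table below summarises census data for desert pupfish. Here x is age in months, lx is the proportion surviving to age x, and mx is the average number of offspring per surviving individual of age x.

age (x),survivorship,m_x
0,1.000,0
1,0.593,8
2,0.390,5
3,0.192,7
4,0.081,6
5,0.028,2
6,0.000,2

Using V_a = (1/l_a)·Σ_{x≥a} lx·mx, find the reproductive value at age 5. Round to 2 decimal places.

lx·mx for x ≥ 5: 0.056, 0 → sum = 0.056
V_5 = 0.056 / l_5 = 0.056 / 0.028 = 2 → 2.00

2.00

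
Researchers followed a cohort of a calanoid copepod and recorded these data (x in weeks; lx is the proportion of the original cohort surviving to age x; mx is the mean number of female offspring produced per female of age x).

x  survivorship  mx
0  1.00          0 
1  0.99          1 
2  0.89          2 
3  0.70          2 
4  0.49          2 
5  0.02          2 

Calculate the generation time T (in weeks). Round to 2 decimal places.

lx·mx: 0, 0.99, 1.78, 1.4, 0.98, 0.04 → R0 = 5.19
x·lx·mx: 0, 0.99, 3.56, 4.2, 3.92, 0.2 → Σ = 12.87
T = 12.87 / 5.19 = 2.479769… → 2.48

2.48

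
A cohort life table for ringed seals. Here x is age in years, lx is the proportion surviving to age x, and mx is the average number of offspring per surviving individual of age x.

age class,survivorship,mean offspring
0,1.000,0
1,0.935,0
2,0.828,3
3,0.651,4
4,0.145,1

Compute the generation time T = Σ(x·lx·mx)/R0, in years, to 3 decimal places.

lx·mx: 0, 0, 2.484, 2.604, 0.145 → R0 = 5.233
x·lx·mx: 0, 0, 4.968, 7.812, 0.58 → Σ = 13.36
T = 13.36 / 5.233 = 2.553029… → 2.553

2.553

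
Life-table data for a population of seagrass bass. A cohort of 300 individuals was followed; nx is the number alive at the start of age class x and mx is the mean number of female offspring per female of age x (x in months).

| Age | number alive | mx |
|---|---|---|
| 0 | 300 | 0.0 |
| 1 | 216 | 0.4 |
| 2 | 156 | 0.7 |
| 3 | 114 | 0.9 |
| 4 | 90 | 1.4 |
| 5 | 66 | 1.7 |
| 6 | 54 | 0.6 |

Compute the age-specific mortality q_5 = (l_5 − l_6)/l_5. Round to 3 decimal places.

0.182

lx = nx/n0 = nx/300: 1, 0.72, 0.52, 0.38, 0.3, 0.22, 0.18
q_5 = (l_5 − l_6) / l_5 = (0.22 − 0.18) / 0.22
     = 0.04 / 0.22 = 0.181818… → 0.182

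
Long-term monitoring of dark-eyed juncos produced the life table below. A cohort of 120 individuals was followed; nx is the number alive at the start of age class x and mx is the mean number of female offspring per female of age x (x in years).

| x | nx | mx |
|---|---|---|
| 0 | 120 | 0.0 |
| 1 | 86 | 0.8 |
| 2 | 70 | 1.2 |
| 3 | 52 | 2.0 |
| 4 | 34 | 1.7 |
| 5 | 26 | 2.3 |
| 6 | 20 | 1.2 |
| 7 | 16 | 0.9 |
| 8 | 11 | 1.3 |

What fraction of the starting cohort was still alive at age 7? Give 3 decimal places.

0.133

l_7 = n_7/n_0 = 16/120 = 0.133333… → 0.133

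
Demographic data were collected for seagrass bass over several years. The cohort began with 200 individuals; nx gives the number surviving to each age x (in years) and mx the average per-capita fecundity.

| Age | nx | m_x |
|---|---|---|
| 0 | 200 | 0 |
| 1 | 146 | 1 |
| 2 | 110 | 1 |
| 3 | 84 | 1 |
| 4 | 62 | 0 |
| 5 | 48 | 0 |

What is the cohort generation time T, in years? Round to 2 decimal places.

1.82

lx = nx/n0 = nx/200: 1, 0.73, 0.55, 0.42, 0.31, 0.24
lx·mx: 0, 0.73, 0.55, 0.42, 0, 0 → R0 = 1.7
x·lx·mx: 0, 0.73, 1.1, 1.26, 0, 0 → Σ = 3.09
T = 3.09 / 1.7 = 1.817647… → 1.82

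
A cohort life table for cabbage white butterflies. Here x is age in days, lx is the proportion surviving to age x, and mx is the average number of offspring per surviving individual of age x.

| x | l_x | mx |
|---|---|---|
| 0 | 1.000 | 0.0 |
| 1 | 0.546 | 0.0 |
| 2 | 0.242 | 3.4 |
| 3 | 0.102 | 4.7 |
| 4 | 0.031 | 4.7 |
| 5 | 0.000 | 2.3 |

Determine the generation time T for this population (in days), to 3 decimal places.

lx·mx: 0, 0, 0.8228, 0.4794, 0.1457, 0 → R0 = 1.4479
x·lx·mx: 0, 0, 1.6456, 1.4382, 0.5828, 0 → Σ = 3.6666
T = 3.6666 / 1.4479 = 2.532357… → 2.532

2.532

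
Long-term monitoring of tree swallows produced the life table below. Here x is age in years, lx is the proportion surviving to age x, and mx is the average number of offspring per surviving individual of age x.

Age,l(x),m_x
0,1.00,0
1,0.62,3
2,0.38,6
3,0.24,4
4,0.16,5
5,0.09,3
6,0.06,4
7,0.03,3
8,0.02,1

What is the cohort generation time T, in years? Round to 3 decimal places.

lx·mx: 0, 1.86, 2.28, 0.96, 0.8, 0.27, 0.24, 0.09, 0.02 → R0 = 6.52
x·lx·mx: 0, 1.86, 4.56, 2.88, 3.2, 1.35, 1.44, 0.63, 0.16 → Σ = 16.08
T = 16.08 / 6.52 = 2.466258… → 2.466

2.466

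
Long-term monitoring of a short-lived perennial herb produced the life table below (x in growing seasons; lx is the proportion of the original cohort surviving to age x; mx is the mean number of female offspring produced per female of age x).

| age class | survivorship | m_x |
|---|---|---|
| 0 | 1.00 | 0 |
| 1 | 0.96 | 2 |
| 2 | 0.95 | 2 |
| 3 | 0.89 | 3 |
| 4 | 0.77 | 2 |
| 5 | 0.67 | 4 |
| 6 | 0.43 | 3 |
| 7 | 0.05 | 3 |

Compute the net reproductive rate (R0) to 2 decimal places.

lx·mx by age: 0, 1.92, 1.9, 2.67, 1.54, 2.68, 1.29, 0.15
R0 = Σ lx·mx = 12.15 → 12.15

12.15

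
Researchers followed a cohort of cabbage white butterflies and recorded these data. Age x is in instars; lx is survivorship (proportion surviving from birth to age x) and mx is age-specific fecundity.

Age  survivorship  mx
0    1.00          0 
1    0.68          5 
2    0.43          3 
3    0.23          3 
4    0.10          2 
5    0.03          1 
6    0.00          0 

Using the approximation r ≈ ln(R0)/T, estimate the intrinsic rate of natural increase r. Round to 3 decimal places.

1.075

R0 = Σ lx·mx = 0 + 3.4 + 1.29 + 0.69 + 0.2 + 0.03 + 0 = 5.61
Σ x·lx·mx = 9; T = 9/5.61 = 1.60428…
r ≈ ln(R0)/T = ln(5.61)/1.60428… = 1.07497… → 1.075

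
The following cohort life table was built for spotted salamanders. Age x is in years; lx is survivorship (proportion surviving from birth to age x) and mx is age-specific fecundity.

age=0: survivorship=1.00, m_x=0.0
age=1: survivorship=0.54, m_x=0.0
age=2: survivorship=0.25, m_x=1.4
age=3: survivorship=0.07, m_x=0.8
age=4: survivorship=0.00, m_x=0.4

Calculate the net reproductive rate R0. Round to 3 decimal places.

lx·mx by age: 0, 0, 0.35, 0.056, 0
R0 = Σ lx·mx = 0.406 → 0.406

0.406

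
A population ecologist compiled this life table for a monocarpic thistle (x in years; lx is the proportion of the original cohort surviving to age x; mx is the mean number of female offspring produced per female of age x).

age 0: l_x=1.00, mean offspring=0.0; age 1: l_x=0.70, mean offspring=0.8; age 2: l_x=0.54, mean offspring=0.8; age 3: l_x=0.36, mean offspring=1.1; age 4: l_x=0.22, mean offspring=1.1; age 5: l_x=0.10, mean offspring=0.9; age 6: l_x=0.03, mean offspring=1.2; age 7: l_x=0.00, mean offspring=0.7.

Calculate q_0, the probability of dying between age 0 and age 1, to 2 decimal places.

q_0 = (l_0 − l_1) / l_0 = (1 − 0.7) / 1
     = 0.3 / 1 = 0.3 → 0.30

0.30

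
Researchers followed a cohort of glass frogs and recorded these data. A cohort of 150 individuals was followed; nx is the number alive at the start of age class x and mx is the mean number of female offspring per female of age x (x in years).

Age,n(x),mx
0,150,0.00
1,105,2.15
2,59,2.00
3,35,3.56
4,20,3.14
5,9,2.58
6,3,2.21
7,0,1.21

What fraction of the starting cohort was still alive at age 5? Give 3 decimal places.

0.060

l_5 = n_5/n_0 = 9/150 = 0.06 → 0.060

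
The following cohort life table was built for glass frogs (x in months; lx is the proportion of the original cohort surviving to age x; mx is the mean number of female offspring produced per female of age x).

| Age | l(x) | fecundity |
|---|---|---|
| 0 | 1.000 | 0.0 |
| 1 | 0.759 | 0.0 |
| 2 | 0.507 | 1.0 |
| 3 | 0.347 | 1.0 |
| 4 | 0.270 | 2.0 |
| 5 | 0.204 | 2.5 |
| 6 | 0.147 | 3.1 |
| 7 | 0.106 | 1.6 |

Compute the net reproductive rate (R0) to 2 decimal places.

2.53

lx·mx by age: 0, 0, 0.507, 0.347, 0.54, 0.51, 0.4557, 0.1696
R0 = Σ lx·mx = 2.5293 → 2.53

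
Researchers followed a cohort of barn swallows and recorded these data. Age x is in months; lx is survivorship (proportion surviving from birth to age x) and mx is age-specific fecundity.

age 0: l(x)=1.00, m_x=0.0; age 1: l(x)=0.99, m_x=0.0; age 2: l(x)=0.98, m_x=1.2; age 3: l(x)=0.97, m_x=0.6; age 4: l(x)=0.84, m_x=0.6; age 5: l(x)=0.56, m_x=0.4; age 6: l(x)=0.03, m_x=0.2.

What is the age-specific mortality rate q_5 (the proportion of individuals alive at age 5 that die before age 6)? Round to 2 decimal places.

0.95

q_5 = (l_5 − l_6) / l_5 = (0.56 − 0.03) / 0.56
     = 0.53 / 0.56 = 0.946429… → 0.95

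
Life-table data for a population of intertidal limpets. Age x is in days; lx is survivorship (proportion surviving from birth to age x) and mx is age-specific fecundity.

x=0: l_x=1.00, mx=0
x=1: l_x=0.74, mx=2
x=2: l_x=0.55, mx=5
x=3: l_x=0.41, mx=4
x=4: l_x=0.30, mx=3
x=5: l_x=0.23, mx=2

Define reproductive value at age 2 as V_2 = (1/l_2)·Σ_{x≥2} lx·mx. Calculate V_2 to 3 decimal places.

lx·mx for x ≥ 2: 2.75, 1.64, 0.9, 0.46 → sum = 5.75
V_2 = 5.75 / l_2 = 5.75 / 0.55 = 10.454545… → 10.455

10.455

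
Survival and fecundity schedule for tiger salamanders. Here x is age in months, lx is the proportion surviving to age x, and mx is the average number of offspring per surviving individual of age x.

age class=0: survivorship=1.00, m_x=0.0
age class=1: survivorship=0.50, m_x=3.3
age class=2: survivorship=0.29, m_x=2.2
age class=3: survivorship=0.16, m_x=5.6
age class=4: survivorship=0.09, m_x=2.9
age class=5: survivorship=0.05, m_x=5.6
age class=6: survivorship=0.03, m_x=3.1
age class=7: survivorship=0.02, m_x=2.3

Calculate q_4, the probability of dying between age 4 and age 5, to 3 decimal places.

0.444

q_4 = (l_4 − l_5) / l_4 = (0.09 − 0.05) / 0.09
     = 0.04 / 0.09 = 0.444444… → 0.444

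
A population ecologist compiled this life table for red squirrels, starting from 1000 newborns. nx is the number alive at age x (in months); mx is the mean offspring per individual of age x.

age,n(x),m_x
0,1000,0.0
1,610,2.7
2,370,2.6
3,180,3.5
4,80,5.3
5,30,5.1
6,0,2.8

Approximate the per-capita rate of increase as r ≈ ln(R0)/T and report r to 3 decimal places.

lx = nx/n0 = nx/1000: 1, 0.61, 0.37, 0.18, 0.08, 0.03, 0
R0 = Σ lx·mx = 0 + 1.647 + 0.962 + 0.63 + 0.424 + 0.153 + 0 = 3.816
Σ x·lx·mx = 7.922; T = 7.922/3.816 = 2.076…
r ≈ ln(R0)/T = ln(3.816)/2.076… = 0.64509… → 0.645

0.645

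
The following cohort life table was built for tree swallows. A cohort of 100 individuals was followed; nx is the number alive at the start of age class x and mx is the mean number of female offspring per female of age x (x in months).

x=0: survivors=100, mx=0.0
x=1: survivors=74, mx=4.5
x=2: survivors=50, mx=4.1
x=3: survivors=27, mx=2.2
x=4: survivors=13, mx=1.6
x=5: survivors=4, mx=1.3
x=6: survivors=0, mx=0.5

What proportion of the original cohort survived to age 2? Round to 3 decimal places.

0.500

l_2 = n_2/n_0 = 50/100 = 0.5 → 0.500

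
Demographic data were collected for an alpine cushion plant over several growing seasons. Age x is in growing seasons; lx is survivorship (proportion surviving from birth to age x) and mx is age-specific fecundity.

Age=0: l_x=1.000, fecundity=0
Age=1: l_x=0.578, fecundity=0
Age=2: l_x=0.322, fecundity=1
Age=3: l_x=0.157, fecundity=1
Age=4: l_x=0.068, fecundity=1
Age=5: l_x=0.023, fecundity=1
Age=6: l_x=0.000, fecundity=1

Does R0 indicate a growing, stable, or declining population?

R0 = Σ lx·mx = 0 + 0 + 0.322 + 0.157 + 0.068 + 0.023 + 0 = 0.57
R0 < 1, so the population is declining.

declining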